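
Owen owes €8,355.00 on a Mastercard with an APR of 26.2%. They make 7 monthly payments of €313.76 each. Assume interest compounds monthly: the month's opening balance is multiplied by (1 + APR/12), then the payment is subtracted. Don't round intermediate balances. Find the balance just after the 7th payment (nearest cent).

€7,373.14

Monthly rate r = 26.2%/12 = 2.18333% = 0.0218333.
Each month: B ← B·(1+r) − €313.76.
Month 1: interest €182.42; balance after payment €8,223.66.
Month 2: interest €179.55; balance after payment €8,089.45.
Month 3: interest €176.62; balance after payment €7,952.31.
Month 4: interest €173.63; balance after payment €7,812.17.
Month 5: interest €170.57; balance after payment €7,668.98.
Month 6: interest €167.44; balance after payment €7,522.66.
Month 7: interest €164.24; balance after payment €7,373.14.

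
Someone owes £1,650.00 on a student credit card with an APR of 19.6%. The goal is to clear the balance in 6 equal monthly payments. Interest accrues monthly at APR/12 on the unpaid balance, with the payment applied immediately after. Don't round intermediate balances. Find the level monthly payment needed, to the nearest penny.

£290.93

Monthly rate r = 19.6%/12 = 1.63333% = 0.0163333.
Level-payment amortization: P = B₀·r / (1 − (1+r)^(−n)) = 1650.00·0.0163333 / (1 − 1.01633^(−6)).
Denominator 1 − (1+r)^(−6) = 0.0926329963.
P = 26.95 / 0.0926329963 ≈ 290.93.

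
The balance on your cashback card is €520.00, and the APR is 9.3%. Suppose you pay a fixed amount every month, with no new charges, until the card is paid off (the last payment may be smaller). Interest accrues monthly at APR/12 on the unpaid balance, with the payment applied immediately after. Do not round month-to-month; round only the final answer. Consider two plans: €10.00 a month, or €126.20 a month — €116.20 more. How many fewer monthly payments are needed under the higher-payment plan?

62 fewer payments

Monthly rate r = 9.3%/12 = 0.775% = 0.00775.
At €10.00/mo: n = ⌈−ln(1 − rB₀/P)/ln(1+r)⌉ = 67 payments (last €8.18); total interest = total paid − €520.00 = €148.18.
At €126.20/mo: 5 payments (last €25.81); total interest €10.61.
Payments saved = 67 − 5 = 62.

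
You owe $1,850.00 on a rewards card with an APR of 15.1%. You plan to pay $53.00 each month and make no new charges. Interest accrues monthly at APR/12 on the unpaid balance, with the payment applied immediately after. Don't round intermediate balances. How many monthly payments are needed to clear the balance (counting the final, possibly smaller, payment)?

47 payments

Monthly rate r = 15.1%/12 = 1.25833% = 0.0125833.
Recurrence: B ← B·(1+r) − $53.00.
Month 1: interest $23.28; balance after payment $1,820.28.
Month 2: interest $22.91; balance after payment $1,790.18.
Closed form: n = −ln(1 − rB₀/P)/ln(1+r) = −ln(0.56077)/ln(1.01258) ≈ 46.258, so the balance reaches zero during payment 47.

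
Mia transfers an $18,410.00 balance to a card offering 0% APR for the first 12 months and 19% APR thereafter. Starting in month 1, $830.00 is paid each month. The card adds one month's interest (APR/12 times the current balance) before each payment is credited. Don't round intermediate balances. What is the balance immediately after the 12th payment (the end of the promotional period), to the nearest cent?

$8,450.00

Promo months 1–12 at r₀ = 0%/12 = 0; months 13+ at r₁ = 19%/12 = 0.0158333.
After month 12 (no interest yet): B = $18,410.00 − 12·$830.00 = $8,450.00.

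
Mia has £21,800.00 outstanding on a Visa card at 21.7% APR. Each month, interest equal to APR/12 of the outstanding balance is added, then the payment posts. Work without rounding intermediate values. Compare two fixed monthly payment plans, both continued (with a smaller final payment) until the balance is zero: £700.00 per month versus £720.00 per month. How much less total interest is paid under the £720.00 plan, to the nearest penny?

£489.14

Monthly rate r = 21.7%/12 = 1.80833% = 0.0180833.
At £700.00/mo: n = ⌈−ln(1 − rB₀/P)/ln(1+r)⌉ = 47 payments (last £149.55); total interest = total paid − £21,800.00 = £10,549.55.
At £720.00/mo: 45 payments (last £180.41); total interest £10,060.41.
Interest saved = £10,549.55 − £10,060.41 = £489.14.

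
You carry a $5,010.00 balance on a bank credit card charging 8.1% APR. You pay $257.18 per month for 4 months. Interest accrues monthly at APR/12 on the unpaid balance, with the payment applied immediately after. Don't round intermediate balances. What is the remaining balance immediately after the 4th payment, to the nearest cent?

Monthly rate r = 8.1%/12 = 0.675% = 0.00675.
Each month: B ← B·(1+r) − $257.18.
Month 1: interest $33.82; balance after payment $4,786.64.
Month 2: interest $32.31; balance after payment $4,561.77.
Month 3: interest $30.79; balance after payment $4,335.38.
Month 4: interest $29.26; balance after payment $4,107.46.

$4,107.46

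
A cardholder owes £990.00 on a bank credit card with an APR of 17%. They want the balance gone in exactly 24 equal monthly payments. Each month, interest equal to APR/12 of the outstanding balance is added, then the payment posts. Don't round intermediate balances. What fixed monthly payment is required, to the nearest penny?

£48.95

Monthly rate r = 17%/12 = 1.41667% = 0.0141667.
Level-payment amortization: P = B₀·r / (1 − (1+r)^(−n)) = 990.00·0.0141667 / (1 − 1.01417^(−24)).
Denominator 1 − (1+r)^(−24) = 0.286529489.
P = 14.025 / 0.286529489 ≈ 48.95.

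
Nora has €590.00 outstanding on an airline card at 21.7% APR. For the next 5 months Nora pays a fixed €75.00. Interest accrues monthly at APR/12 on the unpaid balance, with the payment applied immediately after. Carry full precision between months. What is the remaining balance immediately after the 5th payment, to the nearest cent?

€256.50

Monthly rate r = 21.7%/12 = 1.80833% = 0.0180833.
Each month: B ← B·(1+r) − €75.00.
Month 1: interest €10.67; balance after payment €525.67.
Month 2: interest €9.51; balance after payment €460.18.
Month 3: interest €8.32; balance after payment €393.50.
Month 4: interest €7.12; balance after payment €325.61.
Month 5: interest €5.89; balance after payment €256.50.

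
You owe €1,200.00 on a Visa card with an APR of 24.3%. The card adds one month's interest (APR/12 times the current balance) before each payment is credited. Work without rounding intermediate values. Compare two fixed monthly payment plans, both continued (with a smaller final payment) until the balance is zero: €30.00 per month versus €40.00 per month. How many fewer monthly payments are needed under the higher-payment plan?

Monthly rate r = 24.3%/12 = 2.025% = 0.02025.
At €30.00/mo: n = ⌈−ln(1 − rB₀/P)/ln(1+r)⌉ = 83 payments (last €25.21); total interest = total paid − €1,200.00 = €1,285.21.
At €40.00/mo: 47 payments (last €26.08); total interest €666.08.
Payments saved = 83 − 47 = 36.

36 fewer payments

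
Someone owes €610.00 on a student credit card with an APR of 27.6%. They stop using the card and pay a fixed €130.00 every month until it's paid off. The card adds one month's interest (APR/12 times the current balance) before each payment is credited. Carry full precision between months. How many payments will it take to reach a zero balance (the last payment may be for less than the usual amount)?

Monthly rate r = 27.6%/12 = 2.3% = 0.023.
Recurrence: B ← B·(1+r) − €130.00.
Month 1: interest €14.03; balance after payment €494.03.
Month 2: interest €11.36; balance after payment €375.39.
Month 3: interest €8.63; balance after payment €254.03.
Month 4: interest €5.84; balance after payment €129.87.
Month 5: interest €2.99; balance after payment €2.86.
Month 6: interest €0.07; balance after payment €0.00.

6 payments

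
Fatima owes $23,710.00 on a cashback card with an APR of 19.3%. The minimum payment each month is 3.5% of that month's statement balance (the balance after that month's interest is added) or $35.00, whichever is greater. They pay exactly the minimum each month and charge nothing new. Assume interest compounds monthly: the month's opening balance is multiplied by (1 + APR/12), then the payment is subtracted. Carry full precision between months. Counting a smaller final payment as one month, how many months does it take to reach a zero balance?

Monthly rate r = 19.3%/12 = 1.60833% = 0.0160833.
While 3.5% of the post-interest balance exceeds $35.00, each month B ← (B·(1+r))·(1 − 0.035), i.e. B shrinks by the factor (1+r)·0.965 = 0.98052.
This holds for months 1–162. Entering month 163 the balance is $979.28; 3.5% of the post-interest balance is now below $35.00, so the flat $35.00 minimum applies from here.
From month 163 a fixed $35.00 at rate r clears $979.28 in 38 more payments. Total: 162 + 38 = 200 months.

200 months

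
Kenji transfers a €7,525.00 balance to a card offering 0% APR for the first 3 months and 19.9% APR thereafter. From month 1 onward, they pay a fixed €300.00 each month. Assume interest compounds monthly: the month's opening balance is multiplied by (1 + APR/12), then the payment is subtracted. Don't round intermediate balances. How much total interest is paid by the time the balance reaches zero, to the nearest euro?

€1,694

Promo months 1–3 at r₀ = 0%/12 = 0; months 4+ at r₁ = 19.9%/12 = 0.0165833.
After month 3 (no interest yet): B = €7,525.00 − 3·€300.00 = €6,625.00.
Then at r₁ with €300.00/mo: n₂ = −ln(1 − r₁·B/P)/ln(1+r₁) ≈ 27.73 → 28 more payments.
Total paid = 30·€300.00 + €218.78 = €9,218.78; interest = €9,218.78 − €7,525.00 = €1,693.78.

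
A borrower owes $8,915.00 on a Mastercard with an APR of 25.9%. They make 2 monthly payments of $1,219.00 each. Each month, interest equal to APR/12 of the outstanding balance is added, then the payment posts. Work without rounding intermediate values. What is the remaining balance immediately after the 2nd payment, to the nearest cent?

Monthly rate r = 25.9%/12 = 2.15833% = 0.0215833.
Each month: B ← B·(1+r) − $1,219.00.
Month 1: interest $192.42; balance after payment $7,888.42.
Month 2: interest $170.26; balance after payment $6,839.67.

$6,839.67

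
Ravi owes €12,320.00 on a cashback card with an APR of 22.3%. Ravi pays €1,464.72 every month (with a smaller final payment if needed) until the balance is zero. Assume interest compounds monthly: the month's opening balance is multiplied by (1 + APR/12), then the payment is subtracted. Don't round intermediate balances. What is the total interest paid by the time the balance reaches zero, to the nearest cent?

€1,203.14

Monthly rate r = 22.3%/12 = 1.85833% = 0.0185833.
Payoff takes n = ⌈−ln(1 − rB₀/P)/ln(1+r)⌉ = ⌈9.231⌉ = 10 payments; the last is €340.66.
Total paid = 9·€1,464.72 + €340.66 = €13,523.14.
Total interest = total paid − principal = €13,523.14 − €12,320.00 = €1,203.14.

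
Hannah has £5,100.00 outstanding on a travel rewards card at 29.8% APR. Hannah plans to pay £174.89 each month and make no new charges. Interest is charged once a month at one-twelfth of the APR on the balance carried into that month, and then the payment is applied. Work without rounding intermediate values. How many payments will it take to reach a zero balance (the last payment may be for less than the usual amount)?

53 payments

Monthly rate r = 29.8%/12 = 2.48333% = 0.0248333.
Recurrence: B ← B·(1+r) − £174.89.
Month 1: interest £126.65; balance after payment £5,051.76.
Month 2: interest £125.45; balance after payment £5,002.32.
Closed form: n = −ln(1 − rB₀/P)/ln(1+r) = −ln(0.27583)/ln(1.02483) ≈ 52.506, so the balance reaches zero during payment 53.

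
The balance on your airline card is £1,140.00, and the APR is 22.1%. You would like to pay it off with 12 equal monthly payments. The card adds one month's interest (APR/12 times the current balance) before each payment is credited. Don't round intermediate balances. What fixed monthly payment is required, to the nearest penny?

Monthly rate r = 22.1%/12 = 1.84167% = 0.0184167.
Level-payment amortization: P = B₀·r / (1 − (1+r)^(−n)) = 1140.00·0.0184167 / (1 − 1.01842^(−12)).
Denominator 1 − (1+r)^(−12) = 0.19666993.
P = 20.995 / 0.19666993 ≈ 106.75.

£106.75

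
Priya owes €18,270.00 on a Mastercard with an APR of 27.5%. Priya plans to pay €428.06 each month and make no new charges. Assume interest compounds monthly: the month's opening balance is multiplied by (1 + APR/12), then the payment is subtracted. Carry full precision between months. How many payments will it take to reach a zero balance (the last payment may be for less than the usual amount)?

169 months

Monthly rate r = 27.5%/12 = 2.29167% = 0.0229167.
Recurrence: B ← B·(1+r) − €428.06.
Month 1: interest €418.69; balance after payment €18,260.63.
Month 2: interest €418.47; balance after payment €18,251.04.
Closed form: n = −ln(1 − rB₀/P)/ln(1+r) = −ln(0.021895)/ln(1.02292) ≈ 168.659, so the balance reaches zero during payment 169.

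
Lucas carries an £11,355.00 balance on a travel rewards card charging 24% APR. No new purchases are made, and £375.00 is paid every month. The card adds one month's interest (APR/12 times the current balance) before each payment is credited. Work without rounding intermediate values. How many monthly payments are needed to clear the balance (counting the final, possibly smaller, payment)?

47 months

Monthly rate r = 24%/12 = 2% = 0.02.
Recurrence: B ← B·(1+r) − £375.00.
Month 1: interest £227.10; balance after payment £11,207.10.
Month 2: interest £224.14; balance after payment £11,056.24.
Closed form: n = −ln(1 − rB₀/P)/ln(1+r) = −ln(0.3944)/ln(1.02) ≈ 46.983, so the balance reaches zero during payment 47.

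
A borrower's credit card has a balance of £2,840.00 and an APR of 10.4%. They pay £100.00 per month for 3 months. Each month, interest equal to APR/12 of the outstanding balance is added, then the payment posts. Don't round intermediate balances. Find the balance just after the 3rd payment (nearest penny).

Monthly rate r = 10.4%/12 = 0.866667% = 0.00866667.
Each month: B ← B·(1+r) − £100.00.
Month 1: interest £24.61; balance after payment £2,764.61.
Month 2: interest £23.96; balance after payment £2,688.57.
Month 3: interest £23.30; balance after payment £2,611.87.

£2,611.87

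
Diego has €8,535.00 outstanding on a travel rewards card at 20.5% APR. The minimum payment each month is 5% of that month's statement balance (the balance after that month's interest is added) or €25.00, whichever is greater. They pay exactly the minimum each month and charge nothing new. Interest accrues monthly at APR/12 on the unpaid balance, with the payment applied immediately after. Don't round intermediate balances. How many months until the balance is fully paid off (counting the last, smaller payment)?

Monthly rate r = 20.5%/12 = 1.70833% = 0.0170833.
While 5% of the post-interest balance exceeds €25.00, each month B ← (B·(1+r))·(1 − 0.05), i.e. B shrinks by the factor (1+r)·0.95 = 0.96623.
This holds for months 1–84. Entering month 85 the balance is €476.36; 5% of the post-interest balance is now below €25.00, so the flat €25.00 minimum applies from here.
From month 85 a fixed €25.00 at rate r clears €476.36 in 24 more payments. Total: 84 + 24 = 108 months.

108 months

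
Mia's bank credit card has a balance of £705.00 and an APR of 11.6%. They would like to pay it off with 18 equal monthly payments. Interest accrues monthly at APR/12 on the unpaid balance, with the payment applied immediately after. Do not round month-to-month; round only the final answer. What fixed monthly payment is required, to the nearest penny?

£42.86

Monthly rate r = 11.6%/12 = 0.966667% = 0.00966667.
Level-payment amortization: P = B₀·r / (1 − (1+r)^(−n)) = 705.00·0.00966667 / (1 − 1.00967^(−18)).
Denominator 1 − (1+r)^(−18) = 0.159000641.
P = 6.815 / 0.159000641 ≈ 42.86.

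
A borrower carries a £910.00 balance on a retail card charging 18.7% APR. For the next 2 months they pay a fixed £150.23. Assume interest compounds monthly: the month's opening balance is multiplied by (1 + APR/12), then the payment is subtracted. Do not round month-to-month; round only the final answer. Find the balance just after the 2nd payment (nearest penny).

£635.78

Monthly rate r = 18.7%/12 = 1.55833% = 0.0155833.
Each month: B ← B·(1+r) − £150.23.
Month 1: interest £14.18; balance after payment £773.95.
Month 2: interest £12.06; balance after payment £635.78.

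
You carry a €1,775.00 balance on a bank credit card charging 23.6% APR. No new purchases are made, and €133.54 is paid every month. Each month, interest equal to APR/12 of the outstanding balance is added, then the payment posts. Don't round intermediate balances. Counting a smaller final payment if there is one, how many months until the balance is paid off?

Monthly rate r = 23.6%/12 = 1.96667% = 0.0196667.
Recurrence: B ← B·(1+r) − €133.54.
Month 1: interest €34.91; balance after payment €1,676.37.
Month 2: interest €32.97; balance after payment €1,575.80.
Closed form: n = −ln(1 − rB₀/P)/ln(1+r) = −ln(0.73859)/ln(1.01967) ≈ 15.558, so the balance reaches zero during payment 16.

16 payments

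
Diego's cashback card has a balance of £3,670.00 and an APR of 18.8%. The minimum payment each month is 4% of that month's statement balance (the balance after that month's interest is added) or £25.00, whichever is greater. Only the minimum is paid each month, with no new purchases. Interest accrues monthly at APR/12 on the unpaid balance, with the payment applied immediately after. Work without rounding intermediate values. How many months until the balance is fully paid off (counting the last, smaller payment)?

Monthly rate r = 18.8%/12 = 1.56667% = 0.0156667.
While 4% of the post-interest balance exceeds £25.00, each month B ← (B·(1+r))·(1 − 0.04), i.e. B shrinks by the factor (1+r)·0.96 = 0.97504.
This holds for months 1–71. Entering month 72 the balance is £609.90; 4% of the post-interest balance is now below £25.00, so the flat £25.00 minimum applies from here.
From month 72 a fixed £25.00 at rate r clears £609.90 in 31 more payments. Total: 71 + 31 = 102 months.

102 months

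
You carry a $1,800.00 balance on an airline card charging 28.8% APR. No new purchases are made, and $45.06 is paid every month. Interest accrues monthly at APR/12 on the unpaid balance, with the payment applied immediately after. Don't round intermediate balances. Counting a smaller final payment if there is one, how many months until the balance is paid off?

Monthly rate r = 28.8%/12 = 2.4% = 0.024.
Recurrence: B ← B·(1+r) − $45.06.
Month 1: interest $43.20; balance after payment $1,798.14.
Month 2: interest $43.16; balance after payment $1,796.24.
Closed form: n = −ln(1 − rB₀/P)/ln(1+r) = −ln(0.041278)/ln(1.024) ≈ 134.397, so the balance reaches zero during payment 135.

135 payments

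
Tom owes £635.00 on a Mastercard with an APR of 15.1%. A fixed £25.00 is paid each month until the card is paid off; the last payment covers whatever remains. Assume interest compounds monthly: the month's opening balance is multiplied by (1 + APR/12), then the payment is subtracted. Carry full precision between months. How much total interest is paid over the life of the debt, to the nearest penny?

£134.93

Monthly rate r = 15.1%/12 = 1.25833% = 0.0125833.
Payoff takes n = ⌈−ln(1 − rB₀/P)/ln(1+r)⌉ = ⌈30.796⌉ = 31 payments; the last is £19.93.
Total paid = 30·£25.00 + £19.93 = £769.93.
Total interest = total paid − principal = £769.93 − £635.00 = £134.93.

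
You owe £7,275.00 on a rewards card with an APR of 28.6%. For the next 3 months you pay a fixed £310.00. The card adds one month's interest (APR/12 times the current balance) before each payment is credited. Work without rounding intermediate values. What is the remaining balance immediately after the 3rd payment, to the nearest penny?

£6,855.32

Monthly rate r = 28.6%/12 = 2.38333% = 0.0238333.
Each month: B ← B·(1+r) − £310.00.
Month 1: interest £173.39; balance after payment £7,138.39.
Month 2: interest £170.13; balance after payment £6,998.52.
Month 3: interest £166.80; balance after payment £6,855.32.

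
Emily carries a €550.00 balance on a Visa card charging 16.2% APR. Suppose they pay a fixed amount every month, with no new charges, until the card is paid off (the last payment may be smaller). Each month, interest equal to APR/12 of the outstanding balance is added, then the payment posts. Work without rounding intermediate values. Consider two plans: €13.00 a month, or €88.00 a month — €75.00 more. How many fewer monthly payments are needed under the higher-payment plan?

57 fewer payments

Monthly rate r = 16.2%/12 = 1.35% = 0.0135.
At €13.00/mo: n = ⌈−ln(1 − rB₀/P)/ln(1+r)⌉ = 64 payments (last €1.80); total interest = total paid − €550.00 = €270.80.
At €88.00/mo: 7 payments (last €50.61); total interest €28.61.
Payments saved = 64 − 7 = 57.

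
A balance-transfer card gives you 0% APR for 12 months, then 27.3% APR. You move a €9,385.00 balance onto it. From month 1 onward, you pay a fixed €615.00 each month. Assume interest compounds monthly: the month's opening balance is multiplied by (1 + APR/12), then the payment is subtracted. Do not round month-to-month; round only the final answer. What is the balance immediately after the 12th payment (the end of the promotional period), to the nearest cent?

Promo months 1–12 at r₀ = 0%/12 = 0; months 13+ at r₁ = 27.3%/12 = 0.02275.
After month 12 (no interest yet): B = €9,385.00 − 12·€615.00 = €2,005.00.

€2,005.00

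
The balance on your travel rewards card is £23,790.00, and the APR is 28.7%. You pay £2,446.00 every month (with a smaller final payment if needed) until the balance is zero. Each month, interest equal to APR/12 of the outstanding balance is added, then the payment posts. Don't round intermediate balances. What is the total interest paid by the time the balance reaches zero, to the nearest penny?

£3,615.43

Monthly rate r = 28.7%/12 = 2.39167% = 0.0239167.
Payoff takes n = ⌈−ln(1 − rB₀/P)/ln(1+r)⌉ = ⌈11.202⌉ = 12 payments; the last is £499.43.
Total paid = 11·£2,446.00 + £499.43 = £27,405.43.
Total interest = total paid − principal = £27,405.43 − £23,790.00 = £3,615.43.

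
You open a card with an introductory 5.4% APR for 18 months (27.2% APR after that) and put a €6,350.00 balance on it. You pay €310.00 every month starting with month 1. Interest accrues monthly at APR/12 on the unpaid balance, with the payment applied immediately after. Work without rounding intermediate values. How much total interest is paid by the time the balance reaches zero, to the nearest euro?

Promo months 1–18 at r₀ = 5.4%/12 = 0.0045; months 19+ at r₁ = 27.2%/12 = 0.0226667.
After month 18: iterate B ← B·(1+r₀) − €310.00 for 18 months → €1,085.86.
Then at r₁ with €310.00/mo: n₂ = −ln(1 − r₁·B/P)/ln(1+r₁) ≈ 3.69 → 4 more payments.
Total paid = 21·€310.00 + €214.91 = €6,724.91; interest = €6,724.91 − €6,350.00 = €374.91.

€375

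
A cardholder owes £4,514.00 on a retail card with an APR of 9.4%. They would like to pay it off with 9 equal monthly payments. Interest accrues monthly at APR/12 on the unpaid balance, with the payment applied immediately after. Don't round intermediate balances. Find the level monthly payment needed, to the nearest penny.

Monthly rate r = 9.4%/12 = 0.783333% = 0.00783333.
Level-payment amortization: P = B₀·r / (1 − (1+r)^(−n)) = 4514.00·0.00783333 / (1 − 1.00783^(−9)).
Denominator 1 − (1+r)^(−9) = 0.0678162327.
P = 35.3597 / 0.0678162327 ≈ 521.40.

£521.40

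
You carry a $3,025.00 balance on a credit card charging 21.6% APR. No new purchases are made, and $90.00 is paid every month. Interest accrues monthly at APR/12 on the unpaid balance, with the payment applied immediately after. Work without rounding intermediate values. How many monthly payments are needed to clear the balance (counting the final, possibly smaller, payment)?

53 payments

Monthly rate r = 21.6%/12 = 1.8% = 0.018.
Recurrence: B ← B·(1+r) − $90.00.
Month 1: interest $54.45; balance after payment $2,989.45.
Month 2: interest $53.81; balance after payment $2,953.26.
Closed form: n = −ln(1 − rB₀/P)/ln(1+r) = −ln(0.395)/ln(1.018) ≈ 52.067, so the balance reaches zero during payment 53.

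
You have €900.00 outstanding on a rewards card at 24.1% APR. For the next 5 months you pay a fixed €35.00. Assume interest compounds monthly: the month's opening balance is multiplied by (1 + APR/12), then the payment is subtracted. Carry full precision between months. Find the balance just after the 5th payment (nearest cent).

€811.91

Monthly rate r = 24.1%/12 = 2.00833% = 0.0200833.
Each month: B ← B·(1+r) − €35.00.
Month 1: interest €18.08; balance after payment €883.08.
Month 2: interest €17.74; balance after payment €865.81.
Month 3: interest €17.39; balance after payment €848.20.
Month 4: interest €17.03; balance after payment €830.23.
Month 5: interest €16.67; balance after payment €811.91.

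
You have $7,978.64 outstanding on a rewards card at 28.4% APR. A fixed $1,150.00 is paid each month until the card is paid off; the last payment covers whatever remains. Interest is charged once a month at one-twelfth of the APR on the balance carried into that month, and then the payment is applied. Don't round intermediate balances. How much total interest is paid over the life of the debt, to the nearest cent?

Monthly rate r = 28.4%/12 = 2.36667% = 0.0236667.
Payoff takes n = ⌈−ln(1 − rB₀/P)/ln(1+r)⌉ = ⌈7.668⌉ = 8 payments; the last is $771.27.
Total paid = 7·$1,150.00 + $771.27 = $8,821.27.
Total interest = total paid − principal = $8,821.27 − $7,978.64 = $842.63.

$842.63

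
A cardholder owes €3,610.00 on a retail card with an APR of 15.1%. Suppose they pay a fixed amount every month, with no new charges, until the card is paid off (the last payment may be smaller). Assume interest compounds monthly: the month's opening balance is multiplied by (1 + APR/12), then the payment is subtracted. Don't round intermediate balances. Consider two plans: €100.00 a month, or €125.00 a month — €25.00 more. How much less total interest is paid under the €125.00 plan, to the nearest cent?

€328.58

Monthly rate r = 15.1%/12 = 1.25833% = 0.0125833.
At €100.00/mo: n = ⌈−ln(1 − rB₀/P)/ln(1+r)⌉ = 49 payments (last €43.16); total interest = total paid − €3,610.00 = €1,233.16.
At €125.00/mo: 37 payments (last €14.58); total interest €904.58.
Interest saved = €1,233.16 − €904.58 = €328.58.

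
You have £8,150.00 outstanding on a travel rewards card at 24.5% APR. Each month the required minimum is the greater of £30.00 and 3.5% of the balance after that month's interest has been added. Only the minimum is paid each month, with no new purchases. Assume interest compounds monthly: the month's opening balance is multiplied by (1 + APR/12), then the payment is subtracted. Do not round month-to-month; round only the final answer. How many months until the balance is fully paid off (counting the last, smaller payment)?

190 months

Monthly rate r = 24.5%/12 = 2.04167% = 0.0204167.
While 3.5% of the post-interest balance exceeds £30.00, each month B ← (B·(1+r))·(1 − 0.035), i.e. B shrinks by the factor (1+r)·0.965 = 0.9847.
This holds for months 1–148. Entering month 149 the balance is £832.29; 3.5% of the post-interest balance is now below £30.00, so the flat £30.00 minimum applies from here.
From month 149 a fixed £30.00 at rate r clears £832.29 in 42 more payments. Total: 148 + 42 = 190 months.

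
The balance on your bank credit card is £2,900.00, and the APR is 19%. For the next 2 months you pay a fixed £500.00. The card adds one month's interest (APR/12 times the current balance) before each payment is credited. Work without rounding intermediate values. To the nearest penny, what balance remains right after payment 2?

Monthly rate r = 19%/12 = 1.58333% = 0.0158333.
Each month: B ← B·(1+r) − £500.00.
Month 1: interest £45.92; balance after payment £2,445.92.
Month 2: interest £38.73; balance after payment £1,984.64.

£1,984.64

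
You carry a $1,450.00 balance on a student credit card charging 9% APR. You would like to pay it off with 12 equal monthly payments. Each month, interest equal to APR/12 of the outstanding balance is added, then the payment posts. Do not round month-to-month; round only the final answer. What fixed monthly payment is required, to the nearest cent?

$126.80

Monthly rate r = 9%/12 = 0.75% = 0.0075.
Level-payment amortization: P = B₀·r / (1 − (1+r)^(−n)) = 1450.00·0.0075 / (1 − 1.0075^(−12)).
Denominator 1 − (1+r)^(−12) = 0.085761845.
P = 10.875 / 0.085761845 ≈ 126.80.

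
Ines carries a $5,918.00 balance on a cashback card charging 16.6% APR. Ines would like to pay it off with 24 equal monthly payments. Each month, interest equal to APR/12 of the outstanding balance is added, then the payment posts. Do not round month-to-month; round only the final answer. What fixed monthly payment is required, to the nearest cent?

$291.46

Monthly rate r = 16.6%/12 = 1.38333% = 0.0138333.
Level-payment amortization: P = B₀·r / (1 − (1+r)^(−n)) = 5918.00·0.0138333 / (1 − 1.01383^(−24)).
Denominator 1 − (1+r)^(−24) = 0.280878267.
P = 81.8657 / 0.280878267 ≈ 291.46.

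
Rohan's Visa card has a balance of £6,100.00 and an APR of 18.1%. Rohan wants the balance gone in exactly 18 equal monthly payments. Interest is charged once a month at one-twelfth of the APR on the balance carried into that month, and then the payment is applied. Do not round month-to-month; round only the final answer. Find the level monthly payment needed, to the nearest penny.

£389.51

Monthly rate r = 18.1%/12 = 1.50833% = 0.0150833.
Level-payment amortization: P = B₀·r / (1 − (1+r)^(−n)) = 6100.00·0.0150833 / (1 − 1.01508^(−18)).
Denominator 1 − (1+r)^(−18) = 0.236217943.
P = 92.0083 / 0.236217943 ≈ 389.51.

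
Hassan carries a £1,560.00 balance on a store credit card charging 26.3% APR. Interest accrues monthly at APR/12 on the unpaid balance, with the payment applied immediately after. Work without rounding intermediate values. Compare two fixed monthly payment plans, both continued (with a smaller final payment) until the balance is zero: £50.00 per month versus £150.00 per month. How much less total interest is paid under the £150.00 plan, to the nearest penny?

£865.56

Monthly rate r = 26.3%/12 = 2.19167% = 0.0219167.
At £50.00/mo: n = ⌈−ln(1 − rB₀/P)/ln(1+r)⌉ = 54 payments (last £5.46); total interest = total paid − £1,560.00 = £1,095.46.
At £150.00/mo: 12 payments (last £139.90); total interest £229.90.
Interest saved = £1,095.46 − £229.90 = £865.56.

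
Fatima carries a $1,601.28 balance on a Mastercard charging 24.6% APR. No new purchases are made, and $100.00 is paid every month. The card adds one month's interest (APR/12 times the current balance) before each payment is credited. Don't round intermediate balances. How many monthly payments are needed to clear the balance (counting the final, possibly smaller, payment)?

Monthly rate r = 24.6%/12 = 2.05% = 0.0205.
Recurrence: B ← B·(1+r) − $100.00.
Month 1: interest $32.83; balance after payment $1,534.11.
Month 2: interest $31.45; balance after payment $1,465.56.
Closed form: n = −ln(1 − rB₀/P)/ln(1+r) = −ln(0.67174)/ln(1.0205) ≈ 19.607, so the balance reaches zero during payment 20.

20 months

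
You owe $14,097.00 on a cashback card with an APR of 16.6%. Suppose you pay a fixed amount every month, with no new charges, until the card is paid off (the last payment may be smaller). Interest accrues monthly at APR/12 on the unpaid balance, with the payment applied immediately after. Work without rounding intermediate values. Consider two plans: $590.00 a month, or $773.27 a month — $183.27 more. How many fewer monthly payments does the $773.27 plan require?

Monthly rate r = 16.6%/12 = 1.38333% = 0.0138333.
At $590.00/mo: n = ⌈−ln(1 − rB₀/P)/ln(1+r)⌉ = 30 payments (last $122.67); total interest = total paid − $14,097.00 = $3,135.67.
At $773.27/mo: 22 payments (last $118.49); total interest $2,260.16.
Payments saved = 30 − 22 = 8.

8 fewer payments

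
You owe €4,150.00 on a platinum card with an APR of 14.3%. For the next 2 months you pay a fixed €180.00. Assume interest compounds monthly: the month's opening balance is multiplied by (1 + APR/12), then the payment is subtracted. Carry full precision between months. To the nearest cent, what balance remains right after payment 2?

€3,887.35

Monthly rate r = 14.3%/12 = 1.19167% = 0.0119167.
Each month: B ← B·(1+r) − €180.00.
Month 1: interest €49.45; balance after payment €4,019.45.
Month 2: interest €47.90; balance after payment €3,887.35.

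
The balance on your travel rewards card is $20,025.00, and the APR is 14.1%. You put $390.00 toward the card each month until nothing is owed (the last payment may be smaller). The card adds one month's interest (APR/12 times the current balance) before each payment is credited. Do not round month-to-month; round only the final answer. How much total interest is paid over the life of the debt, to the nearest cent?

Monthly rate r = 14.1%/12 = 1.175% = 0.01175.
Payoff takes n = ⌈−ln(1 − rB₀/P)/ln(1+r)⌉ = ⌈79.152⌉ = 80 payments; the last is $59.71.
Total paid = 79·$390.00 + $59.71 = $30,869.71.
Total interest = total paid − principal = $30,869.71 − $20,025.00 = $10,844.71.

$10,844.71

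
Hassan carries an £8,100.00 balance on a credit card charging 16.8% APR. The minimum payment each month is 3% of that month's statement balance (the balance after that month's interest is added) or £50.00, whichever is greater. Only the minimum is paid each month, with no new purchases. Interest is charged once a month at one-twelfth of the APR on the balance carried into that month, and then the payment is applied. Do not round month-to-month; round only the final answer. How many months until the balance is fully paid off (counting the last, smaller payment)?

141 months

Monthly rate r = 16.8%/12 = 1.4% = 0.014.
While 3% of the post-interest balance exceeds £50.00, each month B ← (B·(1+r))·(1 − 0.03), i.e. B shrinks by the factor (1+r)·0.97 = 0.98358.
This holds for months 1–97. Entering month 98 the balance is £1,625.64; 3% of the post-interest balance is now below £50.00, so the flat £50.00 minimum applies from here.
From month 98 a fixed £50.00 at rate r clears £1,625.64 in 44 more payments. Total: 97 + 44 = 141 months.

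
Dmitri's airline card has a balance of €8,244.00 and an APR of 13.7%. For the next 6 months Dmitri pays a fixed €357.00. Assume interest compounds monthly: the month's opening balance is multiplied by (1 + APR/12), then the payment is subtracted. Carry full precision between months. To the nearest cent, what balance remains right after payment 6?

€6,621.00

Monthly rate r = 13.7%/12 = 1.14167% = 0.0114167.
Each month: B ← B·(1+r) − €357.00.
Month 1: interest €94.12; balance after payment €7,981.12.
Month 2: interest €91.12; balance after payment €7,715.24.
Month 3: interest €88.08; balance after payment €7,446.32.
Month 4: interest €85.01; balance after payment €7,174.33.
Month 5: interest €81.91; balance after payment €6,899.24.
Month 6: interest €78.77; balance after payment €6,621.00.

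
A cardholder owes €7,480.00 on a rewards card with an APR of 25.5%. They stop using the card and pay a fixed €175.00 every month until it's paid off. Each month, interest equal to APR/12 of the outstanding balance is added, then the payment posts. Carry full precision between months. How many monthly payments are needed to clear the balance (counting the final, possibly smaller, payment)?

114 months

Monthly rate r = 25.5%/12 = 2.125% = 0.02125.
Recurrence: B ← B·(1+r) − €175.00.
Month 1: interest €158.95; balance after payment €7,463.95.
Month 2: interest €158.61; balance after payment €7,447.56.
Closed form: n = −ln(1 − rB₀/P)/ln(1+r) = −ln(0.091714)/ln(1.02125) ≈ 113.618, so the balance reaches zero during payment 114.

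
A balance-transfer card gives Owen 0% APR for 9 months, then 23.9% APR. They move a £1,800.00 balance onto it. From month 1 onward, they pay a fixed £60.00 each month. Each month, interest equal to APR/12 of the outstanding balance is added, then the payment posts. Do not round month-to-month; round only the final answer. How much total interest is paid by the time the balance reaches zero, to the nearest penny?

Promo months 1–9 at r₀ = 0%/12 = 0; months 10+ at r₁ = 23.9%/12 = 0.0199167.
After month 9 (no interest yet): B = £1,800.00 − 9·£60.00 = £1,260.00.
Then at r₁ with £60.00/mo: n₂ = −ln(1 − r₁·B/P)/ln(1+r₁) ≈ 27.47 → 28 more payments.
Total paid = 36·£60.00 + £28.29 = £2,188.29; interest = £2,188.29 − £1,800.00 = £388.29.

£388.29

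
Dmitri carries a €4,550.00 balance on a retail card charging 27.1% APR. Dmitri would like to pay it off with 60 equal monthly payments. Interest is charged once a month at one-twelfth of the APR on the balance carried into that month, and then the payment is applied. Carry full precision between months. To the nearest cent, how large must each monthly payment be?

€139.21

Monthly rate r = 27.1%/12 = 2.25833% = 0.0225833.
Level-payment amortization: P = B₀·r / (1 − (1+r)^(−n)) = 4550.00·0.0225833 / (1 − 1.02258^(−60)).
Denominator 1 − (1+r)^(−60) = 0.738135036.
P = 102.754 / 0.738135036 ≈ 139.21.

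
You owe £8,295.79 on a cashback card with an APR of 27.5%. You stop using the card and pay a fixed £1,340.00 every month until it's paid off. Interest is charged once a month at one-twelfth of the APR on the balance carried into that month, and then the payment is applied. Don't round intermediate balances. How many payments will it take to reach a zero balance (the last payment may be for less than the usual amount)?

Monthly rate r = 27.5%/12 = 2.29167% = 0.0229167.
Recurrence: B ← B·(1+r) − £1,340.00.
Month 1: interest £190.11; balance after payment £7,145.90.
Month 2: interest £163.76; balance after payment £5,969.66.
Closed form: n = −ln(1 − rB₀/P)/ln(1+r) = −ln(0.85813)/ln(1.02292) ≈ 6.753, so the balance reaches zero during payment 7.

7 months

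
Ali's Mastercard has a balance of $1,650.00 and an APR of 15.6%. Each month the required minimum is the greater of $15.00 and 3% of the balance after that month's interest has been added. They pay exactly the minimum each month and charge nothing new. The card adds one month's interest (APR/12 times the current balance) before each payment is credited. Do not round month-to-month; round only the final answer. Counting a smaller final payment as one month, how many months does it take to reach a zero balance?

Monthly rate r = 15.6%/12 = 1.3% = 0.013.
While 3% of the post-interest balance exceeds $15.00, each month B ← (B·(1+r))·(1 − 0.03), i.e. B shrinks by the factor (1+r)·0.97 = 0.98261.
This holds for months 1–69. Entering month 70 the balance is $491.80; 3% of the post-interest balance is now below $15.00, so the flat $15.00 minimum applies from here.
From month 70 a fixed $15.00 at rate r clears $491.80 in 44 more payments. Total: 69 + 44 = 113 months.

113 months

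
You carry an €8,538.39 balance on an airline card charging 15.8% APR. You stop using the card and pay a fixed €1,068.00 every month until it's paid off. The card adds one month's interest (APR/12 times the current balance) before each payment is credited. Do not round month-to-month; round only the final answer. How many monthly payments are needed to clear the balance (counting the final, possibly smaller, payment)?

9 months

Monthly rate r = 15.8%/12 = 1.31667% = 0.0131667.
Recurrence: B ← B·(1+r) − €1,068.00.
Month 1: interest €112.42; balance after payment €7,582.81.
Month 2: interest €99.84; balance after payment €6,614.65.
Closed form: n = −ln(1 − rB₀/P)/ln(1+r) = −ln(0.89474)/ln(1.01317) ≈ 8.503, so the balance reaches zero during payment 9.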